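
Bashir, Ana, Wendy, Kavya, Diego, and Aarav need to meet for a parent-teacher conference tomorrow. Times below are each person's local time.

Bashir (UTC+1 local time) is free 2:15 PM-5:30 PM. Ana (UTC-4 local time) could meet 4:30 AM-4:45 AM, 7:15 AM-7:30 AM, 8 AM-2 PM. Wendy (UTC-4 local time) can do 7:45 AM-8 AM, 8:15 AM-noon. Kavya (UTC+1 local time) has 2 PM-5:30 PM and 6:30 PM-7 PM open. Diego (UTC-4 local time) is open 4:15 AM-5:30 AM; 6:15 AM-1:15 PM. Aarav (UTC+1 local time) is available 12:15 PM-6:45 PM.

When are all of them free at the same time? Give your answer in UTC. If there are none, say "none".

13:15-16:00

Bashir in UTC: 13:15-16:30 (subtract 1h to convert from UTC+1).
Ana in UTC: 08:30-08:45, 11:15-11:30, 12:00-18:00 (add 4h to convert from UTC-4).
Wendy in UTC: 11:45-12:00, 12:15-16:00 (add 4h to convert from UTC-4).
Kavya in UTC: 13:00-16:30, 17:30-18:00 (subtract 1h to convert from UTC+1).
Diego in UTC: 08:15-09:30, 10:15-17:15 (add 4h to convert from UTC-4).
Aarav in UTC: 11:15-17:45 (subtract 1h to convert from UTC+1).
Bashir ∩ Ana: 13:15-16:30.
Bashir ∩ Ana ∩ Wendy: 13:15-16:00.
Bashir ∩ Ana ∩ Wendy ∩ Kavya: 13:15-16:00.
Bashir ∩ Ana ∩ Wendy ∩ Kavya ∩ Diego: 13:15-16:00.
Bashir ∩ Ana ∩ Wendy ∩ Kavya ∩ Diego ∩ Aarav: 13:15-16:00.
Those are the intersection windows.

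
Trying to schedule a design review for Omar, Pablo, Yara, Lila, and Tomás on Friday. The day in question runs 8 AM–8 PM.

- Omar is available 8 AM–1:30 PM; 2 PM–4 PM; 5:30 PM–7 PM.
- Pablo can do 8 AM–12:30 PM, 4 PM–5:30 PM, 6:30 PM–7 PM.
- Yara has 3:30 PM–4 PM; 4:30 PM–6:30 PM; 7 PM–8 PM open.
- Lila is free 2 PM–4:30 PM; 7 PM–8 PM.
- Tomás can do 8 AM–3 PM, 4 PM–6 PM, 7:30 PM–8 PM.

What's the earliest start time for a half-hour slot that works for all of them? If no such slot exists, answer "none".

Omar ∩ Pablo: 08:00-12:30, 18:30-19:00.
Omar ∩ Pablo ∩ Yara: ∅.
Omar ∩ Pablo ∩ Yara ∩ Lila: ∅.
Omar ∩ Pablo ∩ Yara ∩ Lila ∩ Tomás: ∅.
There is no time when everyone is free.
No common window is at least 30 minutes long.

none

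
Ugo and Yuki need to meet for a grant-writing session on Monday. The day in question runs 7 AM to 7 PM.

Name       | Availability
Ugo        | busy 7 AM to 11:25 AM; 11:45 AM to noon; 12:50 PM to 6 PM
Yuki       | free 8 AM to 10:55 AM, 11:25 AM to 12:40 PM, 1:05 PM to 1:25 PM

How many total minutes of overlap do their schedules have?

60

Ugo free: 11:25-11:45, 12:00-12:50, 18:00-19:00 (invert busy blocks within the working day).
Yuki free: 08:00-10:55, 11:25-12:40, 13:05-13:25.
Ugo ∩ Yuki: 11:25-11:45, 12:00-12:40.
So the common availability across everyone is 11:25-11:45, 12:00-12:40.
Summing the common windows: 20 + 40 = 60 minutes.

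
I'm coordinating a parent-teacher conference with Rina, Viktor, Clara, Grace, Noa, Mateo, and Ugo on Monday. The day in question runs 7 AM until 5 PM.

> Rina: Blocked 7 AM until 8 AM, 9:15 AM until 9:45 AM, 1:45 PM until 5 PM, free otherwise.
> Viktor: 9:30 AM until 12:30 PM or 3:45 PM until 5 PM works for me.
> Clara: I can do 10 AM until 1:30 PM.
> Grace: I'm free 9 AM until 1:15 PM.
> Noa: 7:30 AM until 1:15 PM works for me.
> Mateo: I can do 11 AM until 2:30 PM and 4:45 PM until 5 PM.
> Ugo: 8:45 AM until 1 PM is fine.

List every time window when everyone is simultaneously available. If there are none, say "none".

11:00-12:30

Rina free: 08:00-09:15, 09:45-13:45 (invert busy blocks within the working day).
Viktor free: 09:30-12:30, 15:45-17:00.
Clara free: 10:00-13:30.
Grace free: 09:00-13:15.
Noa free: 07:30-13:15.
Mateo free: 11:00-14:30, 16:45-17:00.
Ugo free: 08:45-13:00.
Rina ∩ Viktor: 09:45-12:30.
Rina ∩ Viktor ∩ Clara: 10:00-12:30.
Rina ∩ Viktor ∩ Clara ∩ Grace: 10:00-12:30.
Rina ∩ Viktor ∩ Clara ∩ Grace ∩ Noa: 10:00-12:30.
Rina ∩ Viktor ∩ Clara ∩ Grace ∩ Noa ∩ Mateo: 11:00-12:30.
Rina ∩ Viktor ∩ Clara ∩ Grace ∩ Noa ∩ Mateo ∩ Ugo: 11:00-12:30.
Those are the intersection windows.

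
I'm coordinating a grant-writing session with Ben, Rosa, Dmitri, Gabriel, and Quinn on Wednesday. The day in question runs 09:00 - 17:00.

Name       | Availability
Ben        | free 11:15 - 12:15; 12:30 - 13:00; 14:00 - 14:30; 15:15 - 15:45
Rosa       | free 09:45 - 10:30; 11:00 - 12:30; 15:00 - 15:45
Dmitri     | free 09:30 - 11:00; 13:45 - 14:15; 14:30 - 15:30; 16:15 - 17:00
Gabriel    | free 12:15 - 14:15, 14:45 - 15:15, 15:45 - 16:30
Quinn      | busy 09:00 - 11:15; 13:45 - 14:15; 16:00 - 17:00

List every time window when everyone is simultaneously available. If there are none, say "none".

none

Ben free: 11:15-12:15, 12:30-13:00, 14:00-14:30, 15:15-15:45.
Rosa free: 09:45-10:30, 11:00-12:30, 15:00-15:45.
Dmitri free: 09:30-11:00, 13:45-14:15, 14:30-15:30, 16:15-17:00.
Gabriel free: 12:15-14:15, 14:45-15:15, 15:45-16:30.
Quinn free: 11:15-13:45, 14:15-16:00 (invert busy blocks within the working day).
Ben ∩ Rosa: 11:15-12:15, 15:15-15:45.
Ben ∩ Rosa ∩ Dmitri: 15:15-15:30.
Ben ∩ Rosa ∩ Dmitri ∩ Gabriel: ∅.
Ben ∩ Rosa ∩ Dmitri ∩ Gabriel ∩ Quinn: ∅.
There is no time when everyone is free.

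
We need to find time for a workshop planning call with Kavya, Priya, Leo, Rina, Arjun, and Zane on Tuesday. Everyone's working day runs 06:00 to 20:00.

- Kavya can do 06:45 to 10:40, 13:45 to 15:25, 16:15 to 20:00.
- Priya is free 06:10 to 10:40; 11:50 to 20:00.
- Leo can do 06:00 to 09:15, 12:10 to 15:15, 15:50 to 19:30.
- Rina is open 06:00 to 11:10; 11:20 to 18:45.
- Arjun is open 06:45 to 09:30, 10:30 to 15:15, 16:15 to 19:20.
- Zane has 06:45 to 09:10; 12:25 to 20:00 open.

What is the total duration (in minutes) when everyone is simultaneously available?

Kavya ∩ Priya: 06:45-10:40, 13:45-15:25, 16:15-20:00.
Kavya ∩ Priya ∩ Leo: 06:45-09:15, 13:45-15:15, 16:15-19:30.
Kavya ∩ Priya ∩ Leo ∩ Rina: 06:45-09:15, 13:45-15:15, 16:15-18:45.
Kavya ∩ Priya ∩ Leo ∩ Rina ∩ Arjun: 06:45-09:15, 13:45-15:15, 16:15-18:45.
Kavya ∩ Priya ∩ Leo ∩ Rina ∩ Arjun ∩ Zane: 06:45-09:10, 13:45-15:15, 16:15-18:45.
Summing the common windows: 145 + 90 + 150 = 385 minutes.

385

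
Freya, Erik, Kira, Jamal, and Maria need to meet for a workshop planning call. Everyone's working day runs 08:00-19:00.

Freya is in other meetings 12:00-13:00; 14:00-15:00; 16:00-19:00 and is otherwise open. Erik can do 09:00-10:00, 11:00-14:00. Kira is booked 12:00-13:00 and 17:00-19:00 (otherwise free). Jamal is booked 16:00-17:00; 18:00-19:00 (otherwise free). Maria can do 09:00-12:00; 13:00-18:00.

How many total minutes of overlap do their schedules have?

Freya free: 08:00-12:00, 13:00-14:00, 15:00-16:00 (invert busy blocks within the working day).
Erik free: 09:00-10:00, 11:00-14:00.
Kira free: 08:00-12:00, 13:00-17:00 (invert busy blocks within the working day).
Jamal free: 08:00-16:00, 17:00-18:00 (invert busy blocks within the working day).
Maria free: 09:00-12:00, 13:00-18:00.
Freya ∩ Erik: 09:00-10:00, 11:00-12:00, 13:00-14:00.
Freya ∩ Erik ∩ Kira: 09:00-10:00, 11:00-12:00, 13:00-14:00.
Freya ∩ Erik ∩ Kira ∩ Jamal: 09:00-10:00, 11:00-12:00, 13:00-14:00.
Freya ∩ Erik ∩ Kira ∩ Jamal ∩ Maria: 09:00-10:00, 11:00-12:00, 13:00-14:00.
Those are the intersection windows.
Summing the common windows: 60 + 60 + 60 = 180 minutes.

180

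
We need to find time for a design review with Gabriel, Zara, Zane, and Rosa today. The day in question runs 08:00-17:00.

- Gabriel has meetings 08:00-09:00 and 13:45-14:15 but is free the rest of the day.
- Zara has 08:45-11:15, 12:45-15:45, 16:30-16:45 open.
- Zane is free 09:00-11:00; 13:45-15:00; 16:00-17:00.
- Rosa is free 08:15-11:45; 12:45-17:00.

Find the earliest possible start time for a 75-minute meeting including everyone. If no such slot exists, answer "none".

09:00

Gabriel free: 09:00-13:45, 14:15-17:00 (invert busy blocks within the working day).
Zara free: 08:45-11:15, 12:45-15:45, 16:30-16:45.
Zane free: 09:00-11:00, 13:45-15:00, 16:00-17:00.
Rosa free: 08:15-11:45, 12:45-17:00.
Gabriel ∩ Zara: 09:00-11:15, 12:45-13:45, 14:15-15:45, 16:30-16:45.
Gabriel ∩ Zara ∩ Zane: 09:00-11:00, 14:15-15:00, 16:30-16:45.
Gabriel ∩ Zara ∩ Zane ∩ Rosa: 09:00-11:00, 14:15-15:00, 16:30-16:45.
Those are the intersection windows.
The first common window of at least 75 minutes is 09:00-11:00, so the earliest start is 09:00.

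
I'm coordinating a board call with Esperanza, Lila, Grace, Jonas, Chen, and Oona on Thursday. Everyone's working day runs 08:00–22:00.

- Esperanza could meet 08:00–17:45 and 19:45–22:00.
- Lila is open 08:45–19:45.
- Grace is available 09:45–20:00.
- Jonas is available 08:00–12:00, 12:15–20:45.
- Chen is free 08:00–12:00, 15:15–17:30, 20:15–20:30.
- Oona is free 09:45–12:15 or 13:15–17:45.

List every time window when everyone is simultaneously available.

Esperanza ∩ Lila: 08:45-17:45.
Esperanza ∩ Lila ∩ Grace: 09:45-17:45.
Esperanza ∩ Lila ∩ Grace ∩ Jonas: 09:45-12:00, 12:15-17:45.
Esperanza ∩ Lila ∩ Grace ∩ Jonas ∩ Chen: 09:45-12:00, 15:15-17:30.
Esperanza ∩ Lila ∩ Grace ∩ Jonas ∩ Chen ∩ Oona: 09:45-12:00, 15:15-17:30.
So the common availability across everyone is 09:45-12:00, 15:15-17:30.

09:45-12:00, 15:15-17:30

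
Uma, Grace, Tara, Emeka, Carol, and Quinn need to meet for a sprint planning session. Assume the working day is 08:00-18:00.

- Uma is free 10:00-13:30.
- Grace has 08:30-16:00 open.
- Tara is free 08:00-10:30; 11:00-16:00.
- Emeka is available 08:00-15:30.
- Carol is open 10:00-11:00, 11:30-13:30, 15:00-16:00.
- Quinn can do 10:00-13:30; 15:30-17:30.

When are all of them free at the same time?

Uma ∩ Grace: 10:00-13:30.
Uma ∩ Grace ∩ Tara: 10:00-10:30, 11:00-13:30.
Uma ∩ Grace ∩ Tara ∩ Emeka: 10:00-10:30, 11:00-13:30.
Uma ∩ Grace ∩ Tara ∩ Emeka ∩ Carol: 10:00-10:30, 11:30-13:30.
Uma ∩ Grace ∩ Tara ∩ Emeka ∩ Carol ∩ Quinn: 10:00-10:30, 11:30-13:30.
So the common availability across everyone is 10:00-10:30, 11:30-13:30.

10:00-10:30, 11:30-13:30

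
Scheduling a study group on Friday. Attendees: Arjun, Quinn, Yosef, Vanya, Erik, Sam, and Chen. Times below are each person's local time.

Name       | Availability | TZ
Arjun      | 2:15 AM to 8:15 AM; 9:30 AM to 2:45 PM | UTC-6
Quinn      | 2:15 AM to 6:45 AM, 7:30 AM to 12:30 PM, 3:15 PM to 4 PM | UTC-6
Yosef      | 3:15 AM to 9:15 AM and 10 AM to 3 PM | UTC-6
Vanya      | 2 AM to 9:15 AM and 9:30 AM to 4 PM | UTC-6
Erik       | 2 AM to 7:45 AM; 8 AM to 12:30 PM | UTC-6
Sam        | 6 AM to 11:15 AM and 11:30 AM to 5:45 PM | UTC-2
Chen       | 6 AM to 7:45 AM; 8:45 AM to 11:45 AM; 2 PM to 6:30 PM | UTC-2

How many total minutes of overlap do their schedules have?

315

Arjun in UTC: 08:15-14:15, 15:30-20:45 (add 6h to convert from UTC-6).
Quinn in UTC: 08:15-12:45, 13:30-18:30, 21:15-22:00 (add 6h to convert from UTC-6).
Yosef in UTC: 09:15-15:15, 16:00-21:00 (add 6h to convert from UTC-6).
Vanya in UTC: 08:00-15:15, 15:30-22:00 (add 6h to convert from UTC-6).
Erik in UTC: 08:00-13:45, 14:00-18:30 (add 6h to convert from UTC-6).
Sam in UTC: 08:00-13:15, 13:30-19:45 (add 2h to convert from UTC-2).
Chen in UTC: 08:00-09:45, 10:45-13:45, 16:00-20:30 (add 2h to convert from UTC-2).
Arjun ∩ Quinn: 08:15-12:45, 13:30-14:15, 15:30-18:30.
Arjun ∩ Quinn ∩ Yosef: 09:15-12:45, 13:30-14:15, 16:00-18:30.
Arjun ∩ Quinn ∩ Yosef ∩ Vanya: 09:15-12:45, 13:30-14:15, 16:00-18:30.
Arjun ∩ Quinn ∩ Yosef ∩ Vanya ∩ Erik: 09:15-12:45, 13:30-13:45, 14:00-14:15, 16:00-18:30.
Arjun ∩ Quinn ∩ Yosef ∩ Vanya ∩ Erik ∩ Sam: 09:15-12:45, 13:30-13:45, 14:00-14:15, 16:00-18:30.
Arjun ∩ Quinn ∩ Yosef ∩ Vanya ∩ Erik ∩ Sam ∩ Chen: 09:15-09:45, 10:45-12:45, 13:30-13:45, 16:00-18:30.
Those are the intersection windows.
Summing the common windows: 30 + 120 + 15 + 150 = 315 minutes.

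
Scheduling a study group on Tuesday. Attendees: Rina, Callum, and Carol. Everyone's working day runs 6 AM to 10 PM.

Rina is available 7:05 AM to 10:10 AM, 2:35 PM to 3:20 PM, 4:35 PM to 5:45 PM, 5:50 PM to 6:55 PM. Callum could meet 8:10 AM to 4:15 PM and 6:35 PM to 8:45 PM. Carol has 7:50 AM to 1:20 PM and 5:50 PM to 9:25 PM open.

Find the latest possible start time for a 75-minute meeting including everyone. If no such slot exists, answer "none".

08:55

Rina ∩ Callum: 08:10-10:10, 14:35-15:20, 18:35-18:55.
Rina ∩ Callum ∩ Carol: 08:10-10:10, 18:35-18:55.
The last common window of at least 75 minutes is 08:10-10:10; a 75-minute meeting can start as late as 08:55 and still end by 10:10.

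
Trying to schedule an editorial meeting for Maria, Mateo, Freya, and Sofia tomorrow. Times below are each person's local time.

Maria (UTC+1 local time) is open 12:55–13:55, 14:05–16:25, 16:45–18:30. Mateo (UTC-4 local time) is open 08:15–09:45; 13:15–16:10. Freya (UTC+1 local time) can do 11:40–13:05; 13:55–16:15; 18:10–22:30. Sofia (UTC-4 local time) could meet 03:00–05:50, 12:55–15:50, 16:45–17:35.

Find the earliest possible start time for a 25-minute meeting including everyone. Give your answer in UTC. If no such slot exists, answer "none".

none

Maria in UTC: 11:55-12:55, 13:05-15:25, 15:45-17:30 (subtract 1h to convert from UTC+1).
Mateo in UTC: 12:15-13:45, 17:15-20:10 (add 4h to convert from UTC-4).
Freya in UTC: 10:40-12:05, 12:55-15:15, 17:10-21:30 (subtract 1h to convert from UTC+1).
Sofia in UTC: 07:00-09:50, 16:55-19:50, 20:45-21:35 (add 4h to convert from UTC-4).
Maria ∩ Mateo: 12:15-12:55, 13:05-13:45, 17:15-17:30.
Maria ∩ Mateo ∩ Freya: 13:05-13:45, 17:15-17:30.
Maria ∩ Mateo ∩ Freya ∩ Sofia: 17:15-17:30.
So the common availability across everyone is 17:15-17:30.
No common window is at least 25 minutes long.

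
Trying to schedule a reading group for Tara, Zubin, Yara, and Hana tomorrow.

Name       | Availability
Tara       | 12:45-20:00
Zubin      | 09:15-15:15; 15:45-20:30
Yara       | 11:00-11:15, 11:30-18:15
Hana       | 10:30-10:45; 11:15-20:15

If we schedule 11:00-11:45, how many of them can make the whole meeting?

Zubin can make the full 11:00-11:45 slot — that's 1.

1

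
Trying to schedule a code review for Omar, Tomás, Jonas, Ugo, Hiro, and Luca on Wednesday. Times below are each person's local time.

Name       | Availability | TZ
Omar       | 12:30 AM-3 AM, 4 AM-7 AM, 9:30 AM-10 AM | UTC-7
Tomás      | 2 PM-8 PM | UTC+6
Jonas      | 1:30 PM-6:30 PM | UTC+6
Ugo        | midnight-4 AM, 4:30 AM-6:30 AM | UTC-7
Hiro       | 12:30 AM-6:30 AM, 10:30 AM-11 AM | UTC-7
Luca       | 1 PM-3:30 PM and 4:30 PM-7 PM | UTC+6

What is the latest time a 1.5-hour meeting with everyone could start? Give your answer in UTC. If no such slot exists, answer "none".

08:00

Omar in UTC: 07:30-10:00, 11:00-14:00, 16:30-17:00 (add 7h to convert from UTC-7).
Tomás in UTC: 08:00-14:00 (subtract 6h to convert from UTC+6).
Jonas in UTC: 07:30-12:30 (subtract 6h to convert from UTC+6).
Ugo in UTC: 07:00-11:00, 11:30-13:30 (add 7h to convert from UTC-7).
Hiro in UTC: 07:30-13:30, 17:30-18:00 (add 7h to convert from UTC-7).
Luca in UTC: 07:00-09:30, 10:30-13:00 (subtract 6h to convert from UTC+6).
Omar ∩ Tomás: 08:00-10:00, 11:00-14:00.
Omar ∩ Tomás ∩ Jonas: 08:00-10:00, 11:00-12:30.
Omar ∩ Tomás ∩ Jonas ∩ Ugo: 08:00-10:00, 11:30-12:30.
Omar ∩ Tomás ∩ Jonas ∩ Ugo ∩ Hiro: 08:00-10:00, 11:30-12:30.
Omar ∩ Tomás ∩ Jonas ∩ Ugo ∩ Hiro ∩ Luca: 08:00-09:30, 11:30-12:30.
So the common availability across everyone is 08:00-09:30, 11:30-12:30.
The last common window of at least 90 minutes is 08:00-09:30; a 90-minute meeting can start as late as 08:00 and still end by 09:30.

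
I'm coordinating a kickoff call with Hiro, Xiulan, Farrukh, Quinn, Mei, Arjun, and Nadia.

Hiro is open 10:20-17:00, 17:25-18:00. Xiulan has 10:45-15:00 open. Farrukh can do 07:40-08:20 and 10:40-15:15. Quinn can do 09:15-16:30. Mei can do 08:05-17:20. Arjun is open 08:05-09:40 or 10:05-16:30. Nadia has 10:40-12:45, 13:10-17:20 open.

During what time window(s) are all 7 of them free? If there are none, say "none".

10:45-12:45, 13:10-15:00

Hiro ∩ Xiulan: 10:45-15:00.
Hiro ∩ Xiulan ∩ Farrukh: 10:45-15:00.
Hiro ∩ Xiulan ∩ Farrukh ∩ Quinn: 10:45-15:00.
Hiro ∩ Xiulan ∩ Farrukh ∩ Quinn ∩ Mei: 10:45-15:00.
Hiro ∩ Xiulan ∩ Farrukh ∩ Quinn ∩ Mei ∩ Arjun: 10:45-15:00.
Hiro ∩ Xiulan ∩ Farrukh ∩ Quinn ∩ Mei ∩ Arjun ∩ Nadia: 10:45-12:45, 13:10-15:00.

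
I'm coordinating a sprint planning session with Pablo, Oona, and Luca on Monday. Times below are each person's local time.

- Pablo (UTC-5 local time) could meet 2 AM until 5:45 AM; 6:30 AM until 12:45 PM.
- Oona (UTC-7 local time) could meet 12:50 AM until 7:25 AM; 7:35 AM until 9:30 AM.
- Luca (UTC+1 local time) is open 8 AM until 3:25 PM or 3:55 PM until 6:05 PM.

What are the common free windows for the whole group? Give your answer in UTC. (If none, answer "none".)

07:50-10:45, 11:30-14:25, 14:55-16:30

Pablo in UTC: 07:00-10:45, 11:30-17:45 (add 5h to convert from UTC-5).
Oona in UTC: 07:50-14:25, 14:35-16:30 (add 7h to convert from UTC-7).
Luca in UTC: 07:00-14:25, 14:55-17:05 (subtract 1h to convert from UTC+1).
Pablo ∩ Oona: 07:50-10:45, 11:30-14:25, 14:35-16:30.
Pablo ∩ Oona ∩ Luca: 07:50-10:45, 11:30-14:25, 14:55-16:30.
Those are the intersection windows.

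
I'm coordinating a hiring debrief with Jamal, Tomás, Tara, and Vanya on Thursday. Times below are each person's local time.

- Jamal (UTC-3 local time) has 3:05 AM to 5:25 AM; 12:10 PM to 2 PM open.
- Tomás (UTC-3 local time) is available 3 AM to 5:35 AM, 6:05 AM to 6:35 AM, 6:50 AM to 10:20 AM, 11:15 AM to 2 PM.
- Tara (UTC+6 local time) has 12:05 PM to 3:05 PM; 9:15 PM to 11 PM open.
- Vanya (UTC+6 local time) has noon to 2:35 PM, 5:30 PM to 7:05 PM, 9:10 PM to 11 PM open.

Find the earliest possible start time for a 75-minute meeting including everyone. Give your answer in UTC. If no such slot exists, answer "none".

06:05

Jamal in UTC: 06:05-08:25, 15:10-17:00 (add 3h to convert from UTC-3).
Tomás in UTC: 06:00-08:35, 09:05-09:35, 09:50-13:20, 14:15-17:00 (add 3h to convert from UTC-3).
Tara in UTC: 06:05-09:05, 15:15-17:00 (subtract 6h to convert from UTC+6).
Vanya in UTC: 06:00-08:35, 11:30-13:05, 15:10-17:00 (subtract 6h to convert from UTC+6).
Jamal ∩ Tomás: 06:05-08:25, 15:10-17:00.
Jamal ∩ Tomás ∩ Tara: 06:05-08:25, 15:15-17:00.
Jamal ∩ Tomás ∩ Tara ∩ Vanya: 06:05-08:25, 15:15-17:00.
The first common window of at least 75 minutes is 06:05-08:25, so the earliest start is 06:05.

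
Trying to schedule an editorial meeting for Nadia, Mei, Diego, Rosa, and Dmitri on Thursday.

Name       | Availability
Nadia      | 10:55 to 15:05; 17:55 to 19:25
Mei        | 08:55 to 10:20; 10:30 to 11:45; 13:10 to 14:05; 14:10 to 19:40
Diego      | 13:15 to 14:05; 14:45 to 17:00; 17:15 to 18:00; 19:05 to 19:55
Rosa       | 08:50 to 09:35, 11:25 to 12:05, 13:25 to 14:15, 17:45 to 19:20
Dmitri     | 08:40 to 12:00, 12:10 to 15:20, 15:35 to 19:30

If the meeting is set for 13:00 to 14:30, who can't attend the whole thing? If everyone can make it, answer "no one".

Nadia: free for 13:00-14:30. Mei: not fully free for 13:00-14:30. Diego: not fully free for 13:00-14:30. Rosa: not fully free for 13:00-14:30. Dmitri: free for 13:00-14:30.

Diego, Mei, Rosa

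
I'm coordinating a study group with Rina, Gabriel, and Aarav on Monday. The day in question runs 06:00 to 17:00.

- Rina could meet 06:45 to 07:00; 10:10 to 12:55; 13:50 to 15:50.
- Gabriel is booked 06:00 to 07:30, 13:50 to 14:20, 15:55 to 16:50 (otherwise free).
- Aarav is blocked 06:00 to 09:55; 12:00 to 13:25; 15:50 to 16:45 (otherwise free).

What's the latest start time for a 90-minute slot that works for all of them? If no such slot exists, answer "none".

14:20

Rina free: 06:45-07:00, 10:10-12:55, 13:50-15:50.
Gabriel free: 07:30-13:50, 14:20-15:55, 16:50-17:00 (invert busy blocks within the working day).
Aarav free: 09:55-12:00, 13:25-15:50, 16:45-17:00 (invert busy blocks within the working day).
Rina ∩ Gabriel: 10:10-12:55, 14:20-15:50.
Rina ∩ Gabriel ∩ Aarav: 10:10-12:00, 14:20-15:50.
Those are the intersection windows.
The last common window of at least 90 minutes is 14:20-15:50; a 90-minute meeting can start as late as 14:20 and still end by 15:50.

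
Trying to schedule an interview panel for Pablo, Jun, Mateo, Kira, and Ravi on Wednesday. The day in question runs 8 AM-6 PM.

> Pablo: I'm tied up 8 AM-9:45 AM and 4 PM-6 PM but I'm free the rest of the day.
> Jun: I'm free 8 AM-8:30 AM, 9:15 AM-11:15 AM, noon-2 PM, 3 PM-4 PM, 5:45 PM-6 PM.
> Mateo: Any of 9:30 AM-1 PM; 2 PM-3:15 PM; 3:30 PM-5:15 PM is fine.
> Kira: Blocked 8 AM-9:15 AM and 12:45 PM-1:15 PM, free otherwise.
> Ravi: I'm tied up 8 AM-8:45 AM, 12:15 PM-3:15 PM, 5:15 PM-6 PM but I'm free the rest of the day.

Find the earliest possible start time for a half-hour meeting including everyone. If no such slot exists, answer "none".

Pablo free: 09:45-16:00 (invert busy blocks within the working day).
Jun free: 08:00-08:30, 09:15-11:15, 12:00-14:00, 15:00-16:00, 17:45-18:00.
Mateo free: 09:30-13:00, 14:00-15:15, 15:30-17:15.
Kira free: 09:15-12:45, 13:15-18:00 (invert busy blocks within the working day).
Ravi free: 08:45-12:15, 15:15-17:15 (invert busy blocks within the working day).
Pablo ∩ Jun: 09:45-11:15, 12:00-14:00, 15:00-16:00.
Pablo ∩ Jun ∩ Mateo: 09:45-11:15, 12:00-13:00, 15:00-15:15, 15:30-16:00.
Pablo ∩ Jun ∩ Mateo ∩ Kira: 09:45-11:15, 12:00-12:45, 15:00-15:15, 15:30-16:00.
Pablo ∩ Jun ∩ Mateo ∩ Kira ∩ Ravi: 09:45-11:15, 12:00-12:15, 15:30-16:00.
Those are the intersection windows.
The first common window of at least 30 minutes is 09:45-11:15, so the earliest start is 09:45.

09:45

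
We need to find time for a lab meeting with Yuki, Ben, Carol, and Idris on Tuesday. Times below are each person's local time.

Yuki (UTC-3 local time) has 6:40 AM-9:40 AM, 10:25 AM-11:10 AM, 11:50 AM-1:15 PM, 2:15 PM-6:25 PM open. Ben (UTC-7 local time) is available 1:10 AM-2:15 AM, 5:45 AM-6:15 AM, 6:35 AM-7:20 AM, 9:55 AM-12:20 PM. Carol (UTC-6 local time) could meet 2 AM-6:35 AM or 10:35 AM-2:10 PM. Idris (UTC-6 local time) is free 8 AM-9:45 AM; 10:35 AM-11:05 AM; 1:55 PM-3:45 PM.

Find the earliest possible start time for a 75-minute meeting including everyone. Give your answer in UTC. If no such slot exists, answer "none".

Yuki in UTC: 09:40-12:40, 13:25-14:10, 14:50-16:15, 17:15-21:25 (add 3h to convert from UTC-3).
Ben in UTC: 08:10-09:15, 12:45-13:15, 13:35-14:20, 16:55-19:20 (add 7h to convert from UTC-7).
Carol in UTC: 08:00-12:35, 16:35-20:10 (add 6h to convert from UTC-6).
Idris in UTC: 14:00-15:45, 16:35-17:05, 19:55-21:45 (add 6h to convert from UTC-6).
Yuki ∩ Ben: 13:35-14:10, 17:15-19:20.
Yuki ∩ Ben ∩ Carol: 17:15-19:20.
Yuki ∩ Ben ∩ Carol ∩ Idris: ∅.
There is no time when everyone is free.
No common window is at least 75 minutes long.

none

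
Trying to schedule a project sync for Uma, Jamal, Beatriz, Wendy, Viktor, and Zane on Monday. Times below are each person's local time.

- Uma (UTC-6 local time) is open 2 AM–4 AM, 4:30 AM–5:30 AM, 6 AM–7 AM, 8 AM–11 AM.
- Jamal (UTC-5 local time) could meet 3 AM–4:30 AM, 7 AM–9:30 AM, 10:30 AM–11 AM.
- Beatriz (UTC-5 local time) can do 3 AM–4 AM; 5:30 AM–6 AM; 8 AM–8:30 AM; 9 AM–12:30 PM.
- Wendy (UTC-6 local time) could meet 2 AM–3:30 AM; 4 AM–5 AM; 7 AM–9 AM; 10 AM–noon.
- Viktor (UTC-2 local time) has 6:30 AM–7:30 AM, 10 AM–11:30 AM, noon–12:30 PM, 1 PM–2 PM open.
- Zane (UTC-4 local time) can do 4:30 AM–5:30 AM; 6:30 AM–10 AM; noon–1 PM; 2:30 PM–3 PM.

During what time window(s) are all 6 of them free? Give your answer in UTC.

Uma in UTC: 08:00-10:00, 10:30-11:30, 12:00-13:00, 14:00-17:00 (add 6h to convert from UTC-6).
Jamal in UTC: 08:00-09:30, 12:00-14:30, 15:30-16:00 (add 5h to convert from UTC-5).
Beatriz in UTC: 08:00-09:00, 10:30-11:00, 13:00-13:30, 14:00-17:30 (add 5h to convert from UTC-5).
Wendy in UTC: 08:00-09:30, 10:00-11:00, 13:00-15:00, 16:00-18:00 (add 6h to convert from UTC-6).
Viktor in UTC: 08:30-09:30, 12:00-13:30, 14:00-14:30, 15:00-16:00 (add 2h to convert from UTC-2).
Zane in UTC: 08:30-09:30, 10:30-14:00, 16:00-17:00, 18:30-19:00 (add 4h to convert from UTC-4).
Uma ∩ Jamal: 08:00-09:30, 12:00-13:00, 14:00-14:30, 15:30-16:00.
Uma ∩ Jamal ∩ Beatriz: 08:00-09:00, 14:00-14:30, 15:30-16:00.
Uma ∩ Jamal ∩ Beatriz ∩ Wendy: 08:00-09:00, 14:00-14:30.
Uma ∩ Jamal ∩ Beatriz ∩ Wendy ∩ Viktor: 08:30-09:00, 14:00-14:30.
Uma ∩ Jamal ∩ Beatriz ∩ Wendy ∩ Viktor ∩ Zane: 08:30-09:00.

08:30-09:00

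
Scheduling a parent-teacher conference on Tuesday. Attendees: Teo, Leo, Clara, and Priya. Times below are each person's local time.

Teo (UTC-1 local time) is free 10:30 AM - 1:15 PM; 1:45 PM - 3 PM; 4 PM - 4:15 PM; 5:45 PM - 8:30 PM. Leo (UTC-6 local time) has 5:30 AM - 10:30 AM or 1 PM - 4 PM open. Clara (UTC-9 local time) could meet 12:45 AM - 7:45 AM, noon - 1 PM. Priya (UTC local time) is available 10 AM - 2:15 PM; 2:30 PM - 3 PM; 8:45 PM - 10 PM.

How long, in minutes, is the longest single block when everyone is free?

Teo in UTC: 11:30-14:15, 14:45-16:00, 17:00-17:15, 18:45-21:30 (add 1h to convert from UTC-1).
Leo in UTC: 11:30-16:30, 19:00-22:00 (add 6h to convert from UTC-6).
Clara in UTC: 09:45-16:45, 21:00-22:00 (add 9h to convert from UTC-9).
Priya in UTC: 10:00-14:15, 14:30-15:00, 20:45-22:00.
Teo ∩ Leo: 11:30-14:15, 14:45-16:00, 19:00-21:30.
Teo ∩ Leo ∩ Clara: 11:30-14:15, 14:45-16:00, 21:00-21:30.
Teo ∩ Leo ∩ Clara ∩ Priya: 11:30-14:15, 14:45-15:00, 21:00-21:30.
Those are the intersection windows.
The longest is 11:30-14:15 at 165 minutes.

165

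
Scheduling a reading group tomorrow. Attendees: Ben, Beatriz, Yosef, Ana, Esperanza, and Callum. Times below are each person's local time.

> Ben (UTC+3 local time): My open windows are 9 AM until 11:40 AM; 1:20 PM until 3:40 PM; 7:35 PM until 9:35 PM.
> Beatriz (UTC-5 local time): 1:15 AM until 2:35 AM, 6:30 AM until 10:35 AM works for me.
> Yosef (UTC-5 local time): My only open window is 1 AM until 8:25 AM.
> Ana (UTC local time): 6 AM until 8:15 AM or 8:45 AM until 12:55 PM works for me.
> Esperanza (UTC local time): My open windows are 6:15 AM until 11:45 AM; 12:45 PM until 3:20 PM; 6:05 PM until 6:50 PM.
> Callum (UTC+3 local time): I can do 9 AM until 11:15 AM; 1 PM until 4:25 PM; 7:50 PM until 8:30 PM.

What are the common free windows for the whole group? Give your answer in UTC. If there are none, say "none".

06:15-07:35, 11:30-11:45

Ben in UTC: 06:00-08:40, 10:20-12:40, 16:35-18:35 (subtract 3h to convert from UTC+3).
Beatriz in UTC: 06:15-07:35, 11:30-15:35 (add 5h to convert from UTC-5).
Yosef in UTC: 06:00-13:25 (add 5h to convert from UTC-5).
Ana in UTC: 06:00-08:15, 08:45-12:55.
Esperanza in UTC: 06:15-11:45, 12:45-15:20, 18:05-18:50.
Callum in UTC: 06:00-08:15, 10:00-13:25, 16:50-17:30 (subtract 3h to convert from UTC+3).
Ben ∩ Beatriz: 06:15-07:35, 11:30-12:40.
Ben ∩ Beatriz ∩ Yosef: 06:15-07:35, 11:30-12:40.
Ben ∩ Beatriz ∩ Yosef ∩ Ana: 06:15-07:35, 11:30-12:40.
Ben ∩ Beatriz ∩ Yosef ∩ Ana ∩ Esperanza: 06:15-07:35, 11:30-11:45.
Ben ∩ Beatriz ∩ Yosef ∩ Ana ∩ Esperanza ∩ Callum: 06:15-07:35, 11:30-11:45.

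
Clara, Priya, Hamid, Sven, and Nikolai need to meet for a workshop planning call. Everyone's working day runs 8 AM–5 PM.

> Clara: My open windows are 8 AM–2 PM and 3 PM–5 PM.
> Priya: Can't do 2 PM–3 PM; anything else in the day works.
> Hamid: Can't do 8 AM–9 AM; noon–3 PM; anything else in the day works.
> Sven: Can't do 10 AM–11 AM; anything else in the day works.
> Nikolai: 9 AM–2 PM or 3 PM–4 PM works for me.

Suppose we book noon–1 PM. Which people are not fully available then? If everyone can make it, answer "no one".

Clara free: 08:00-14:00, 15:00-17:00.
Priya free: 08:00-14:00, 15:00-17:00 (invert busy blocks within the working day).
Hamid free: 09:00-12:00, 15:00-17:00 (invert busy blocks within the working day).
Sven free: 08:00-10:00, 11:00-17:00 (invert busy blocks within the working day).
Nikolai free: 09:00-14:00, 15:00-16:00.
Clara: free for 12:00-13:00. Priya: free for 12:00-13:00. Hamid: not fully free for 12:00-13:00. Sven: free for 12:00-13:00. Nikolai: free for 12:00-13:00.

Hamid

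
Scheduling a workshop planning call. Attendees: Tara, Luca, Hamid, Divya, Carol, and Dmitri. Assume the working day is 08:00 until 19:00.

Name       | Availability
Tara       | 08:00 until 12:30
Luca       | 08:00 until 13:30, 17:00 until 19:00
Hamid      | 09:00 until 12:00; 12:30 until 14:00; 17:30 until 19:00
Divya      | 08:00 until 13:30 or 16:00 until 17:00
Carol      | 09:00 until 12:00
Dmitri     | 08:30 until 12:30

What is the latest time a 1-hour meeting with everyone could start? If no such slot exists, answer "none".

11:00

Tara ∩ Luca: 08:00-12:30.
Tara ∩ Luca ∩ Hamid: 09:00-12:00.
Tara ∩ Luca ∩ Hamid ∩ Divya: 09:00-12:00.
Tara ∩ Luca ∩ Hamid ∩ Divya ∩ Carol: 09:00-12:00.
Tara ∩ Luca ∩ Hamid ∩ Divya ∩ Carol ∩ Dmitri: 09:00-12:00.
The last common window of at least 60 minutes is 09:00-12:00; a 60-minute meeting can start as late as 11:00 and still end by 12:00.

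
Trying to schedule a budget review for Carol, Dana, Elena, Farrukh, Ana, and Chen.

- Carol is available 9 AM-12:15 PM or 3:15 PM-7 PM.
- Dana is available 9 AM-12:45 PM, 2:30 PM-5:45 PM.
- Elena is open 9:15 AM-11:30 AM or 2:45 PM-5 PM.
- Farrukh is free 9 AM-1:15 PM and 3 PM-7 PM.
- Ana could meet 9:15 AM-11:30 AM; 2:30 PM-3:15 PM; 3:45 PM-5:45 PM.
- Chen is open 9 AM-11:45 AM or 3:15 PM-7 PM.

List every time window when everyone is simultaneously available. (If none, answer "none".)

Carol ∩ Dana: 09:00-12:15, 15:15-17:45.
Carol ∩ Dana ∩ Elena: 09:15-11:30, 15:15-17:00.
Carol ∩ Dana ∩ Elena ∩ Farrukh: 09:15-11:30, 15:15-17:00.
Carol ∩ Dana ∩ Elena ∩ Farrukh ∩ Ana: 09:15-11:30, 15:45-17:00.
Carol ∩ Dana ∩ Elena ∩ Farrukh ∩ Ana ∩ Chen: 09:15-11:30, 15:45-17:00.

09:15-11:30, 15:45-17:00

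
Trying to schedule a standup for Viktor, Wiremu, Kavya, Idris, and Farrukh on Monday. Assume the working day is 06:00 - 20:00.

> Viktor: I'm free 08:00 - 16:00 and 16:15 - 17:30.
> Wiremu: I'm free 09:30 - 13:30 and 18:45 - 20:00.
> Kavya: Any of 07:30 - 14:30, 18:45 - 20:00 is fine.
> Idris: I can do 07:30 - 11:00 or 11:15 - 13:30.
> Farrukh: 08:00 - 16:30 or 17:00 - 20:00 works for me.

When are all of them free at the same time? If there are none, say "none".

Viktor ∩ Wiremu: 09:30-13:30.
Viktor ∩ Wiremu ∩ Kavya: 09:30-13:30.
Viktor ∩ Wiremu ∩ Kavya ∩ Idris: 09:30-11:00, 11:15-13:30.
Viktor ∩ Wiremu ∩ Kavya ∩ Idris ∩ Farrukh: 09:30-11:00, 11:15-13:30.
So the common availability across everyone is 09:30-11:00, 11:15-13:30.

09:30-11:00, 11:15-13:30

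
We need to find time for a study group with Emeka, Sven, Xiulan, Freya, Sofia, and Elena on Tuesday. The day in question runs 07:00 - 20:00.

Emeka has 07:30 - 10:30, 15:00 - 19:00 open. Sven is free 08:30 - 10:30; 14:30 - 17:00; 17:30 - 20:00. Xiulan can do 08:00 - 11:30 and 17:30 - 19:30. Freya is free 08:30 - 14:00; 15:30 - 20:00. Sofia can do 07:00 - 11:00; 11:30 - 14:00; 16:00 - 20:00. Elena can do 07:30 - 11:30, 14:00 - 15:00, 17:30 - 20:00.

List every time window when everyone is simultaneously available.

Emeka ∩ Sven: 08:30-10:30, 15:00-17:00, 17:30-19:00.
Emeka ∩ Sven ∩ Xiulan: 08:30-10:30, 17:30-19:00.
Emeka ∩ Sven ∩ Xiulan ∩ Freya: 08:30-10:30, 17:30-19:00.
Emeka ∩ Sven ∩ Xiulan ∩ Freya ∩ Sofia: 08:30-10:30, 17:30-19:00.
Emeka ∩ Sven ∩ Xiulan ∩ Freya ∩ Sofia ∩ Elena: 08:30-10:30, 17:30-19:00.

08:30-10:30, 17:30-19:00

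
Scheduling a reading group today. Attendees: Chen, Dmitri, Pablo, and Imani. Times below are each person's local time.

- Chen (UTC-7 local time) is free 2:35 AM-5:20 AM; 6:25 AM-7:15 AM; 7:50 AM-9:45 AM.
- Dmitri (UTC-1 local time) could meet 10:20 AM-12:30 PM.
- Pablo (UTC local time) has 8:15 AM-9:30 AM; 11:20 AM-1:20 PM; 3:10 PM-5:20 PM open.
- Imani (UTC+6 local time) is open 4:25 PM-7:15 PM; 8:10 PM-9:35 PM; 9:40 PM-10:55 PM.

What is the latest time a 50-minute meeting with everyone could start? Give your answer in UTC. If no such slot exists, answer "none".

11:30

Chen in UTC: 09:35-12:20, 13:25-14:15, 14:50-16:45 (add 7h to convert from UTC-7).
Dmitri in UTC: 11:20-13:30 (add 1h to convert from UTC-1).
Pablo in UTC: 08:15-09:30, 11:20-13:20, 15:10-17:20.
Imani in UTC: 10:25-13:15, 14:10-15:35, 15:40-16:55 (subtract 6h to convert from UTC+6).
Chen ∩ Dmitri: 11:20-12:20, 13:25-13:30.
Chen ∩ Dmitri ∩ Pablo: 11:20-12:20.
Chen ∩ Dmitri ∩ Pablo ∩ Imani: 11:20-12:20.
So the common availability across everyone is 11:20-12:20.
The last common window of at least 50 minutes is 11:20-12:20; a 50-minute meeting can start as late as 11:30 and still end by 12:20.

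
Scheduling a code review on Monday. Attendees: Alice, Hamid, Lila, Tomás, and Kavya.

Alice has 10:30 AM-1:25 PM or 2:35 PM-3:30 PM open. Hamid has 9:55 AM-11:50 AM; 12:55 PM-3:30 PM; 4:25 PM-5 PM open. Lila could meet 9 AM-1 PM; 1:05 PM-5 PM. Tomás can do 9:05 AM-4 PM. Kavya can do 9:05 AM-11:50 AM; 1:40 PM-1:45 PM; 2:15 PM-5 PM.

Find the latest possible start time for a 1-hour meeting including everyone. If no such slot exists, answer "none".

Alice ∩ Hamid: 10:30-11:50, 12:55-13:25, 14:35-15:30.
Alice ∩ Hamid ∩ Lila: 10:30-11:50, 12:55-13:00, 13:05-13:25, 14:35-15:30.
Alice ∩ Hamid ∩ Lila ∩ Tomás: 10:30-11:50, 12:55-13:00, 13:05-13:25, 14:35-15:30.
Alice ∩ Hamid ∩ Lila ∩ Tomás ∩ Kavya: 10:30-11:50, 14:35-15:30.
The last common window of at least 60 minutes is 10:30-11:50; a 60-minute meeting can start as late as 10:50 and still end by 11:50.

10:50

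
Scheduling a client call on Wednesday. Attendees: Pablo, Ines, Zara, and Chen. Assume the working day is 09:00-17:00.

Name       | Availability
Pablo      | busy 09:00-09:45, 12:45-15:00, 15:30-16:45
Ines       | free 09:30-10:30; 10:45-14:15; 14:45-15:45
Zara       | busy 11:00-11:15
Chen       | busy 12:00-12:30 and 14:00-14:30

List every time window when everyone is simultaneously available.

Pablo free: 09:45-12:45, 15:00-15:30, 16:45-17:00 (invert busy blocks within the working day).
Ines free: 09:30-10:30, 10:45-14:15, 14:45-15:45.
Zara free: 09:00-11:00, 11:15-17:00 (invert busy blocks within the working day).
Chen free: 09:00-12:00, 12:30-14:00, 14:30-17:00 (invert busy blocks within the working day).
Pablo ∩ Ines: 09:45-10:30, 10:45-12:45, 15:00-15:30.
Pablo ∩ Ines ∩ Zara: 09:45-10:30, 10:45-11:00, 11:15-12:45, 15:00-15:30.
Pablo ∩ Ines ∩ Zara ∩ Chen: 09:45-10:30, 10:45-11:00, 11:15-12:00, 12:30-12:45, 15:00-15:30.

09:45-10:30, 10:45-11:00, 11:15-12:00, 12:30-12:45, 15:00-15:30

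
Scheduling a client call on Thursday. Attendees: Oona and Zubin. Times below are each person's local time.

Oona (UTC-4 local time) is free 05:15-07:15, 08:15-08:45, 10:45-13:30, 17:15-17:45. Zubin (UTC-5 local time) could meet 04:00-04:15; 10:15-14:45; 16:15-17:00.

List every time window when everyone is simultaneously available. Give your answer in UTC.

Oona in UTC: 09:15-11:15, 12:15-12:45, 14:45-17:30, 21:15-21:45 (add 4h to convert from UTC-4).
Zubin in UTC: 09:00-09:15, 15:15-19:45, 21:15-22:00 (add 5h to convert from UTC-5).
Oona ∩ Zubin: 15:15-17:30, 21:15-21:45.

15:15-17:30, 21:15-21:45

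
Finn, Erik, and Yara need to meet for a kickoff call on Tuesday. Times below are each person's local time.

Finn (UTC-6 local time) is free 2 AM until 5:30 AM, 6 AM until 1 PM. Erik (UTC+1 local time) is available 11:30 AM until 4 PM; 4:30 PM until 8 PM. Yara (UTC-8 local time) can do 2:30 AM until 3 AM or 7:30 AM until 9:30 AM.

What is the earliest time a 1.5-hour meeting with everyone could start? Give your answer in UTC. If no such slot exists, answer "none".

Finn in UTC: 08:00-11:30, 12:00-19:00 (add 6h to convert from UTC-6).
Erik in UTC: 10:30-15:00, 15:30-19:00 (subtract 1h to convert from UTC+1).
Yara in UTC: 10:30-11:00, 15:30-17:30 (add 8h to convert from UTC-8).
Finn ∩ Erik: 10:30-11:30, 12:00-15:00, 15:30-19:00.
Finn ∩ Erik ∩ Yara: 10:30-11:00, 15:30-17:30.
Those are the intersection windows.
The first common window of at least 90 minutes is 15:30-17:30, so the earliest start is 15:30.

15:30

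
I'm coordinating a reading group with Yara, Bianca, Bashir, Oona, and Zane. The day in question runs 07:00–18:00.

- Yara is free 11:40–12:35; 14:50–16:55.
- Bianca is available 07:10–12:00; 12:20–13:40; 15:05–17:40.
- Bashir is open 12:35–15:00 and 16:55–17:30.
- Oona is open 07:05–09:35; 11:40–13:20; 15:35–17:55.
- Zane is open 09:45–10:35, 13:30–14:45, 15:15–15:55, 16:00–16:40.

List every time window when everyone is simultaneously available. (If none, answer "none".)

Yara ∩ Bianca: 11:40-12:00, 12:20-12:35, 15:05-16:55.
Yara ∩ Bianca ∩ Bashir: ∅.
Yara ∩ Bianca ∩ Bashir ∩ Oona: ∅.
Yara ∩ Bianca ∩ Bashir ∩ Oona ∩ Zane: ∅.
There is no time when everyone is free.

none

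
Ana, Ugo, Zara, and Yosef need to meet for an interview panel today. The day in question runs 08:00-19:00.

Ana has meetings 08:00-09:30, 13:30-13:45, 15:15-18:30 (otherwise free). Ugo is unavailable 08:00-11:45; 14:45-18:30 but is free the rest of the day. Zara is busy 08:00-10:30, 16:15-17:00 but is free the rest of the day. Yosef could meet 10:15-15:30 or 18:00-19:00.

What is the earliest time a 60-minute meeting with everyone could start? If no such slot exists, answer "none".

Ana free: 09:30-13:30, 13:45-15:15, 18:30-19:00 (invert busy blocks within the working day).
Ugo free: 11:45-14:45, 18:30-19:00 (invert busy blocks within the working day).
Zara free: 10:30-16:15, 17:00-19:00 (invert busy blocks within the working day).
Yosef free: 10:15-15:30, 18:00-19:00.
Ana ∩ Ugo: 11:45-13:30, 13:45-14:45, 18:30-19:00.
Ana ∩ Ugo ∩ Zara: 11:45-13:30, 13:45-14:45, 18:30-19:00.
Ana ∩ Ugo ∩ Zara ∩ Yosef: 11:45-13:30, 13:45-14:45, 18:30-19:00.
The first common window of at least 60 minutes is 11:45-13:30, so the earliest start is 11:45.

11:45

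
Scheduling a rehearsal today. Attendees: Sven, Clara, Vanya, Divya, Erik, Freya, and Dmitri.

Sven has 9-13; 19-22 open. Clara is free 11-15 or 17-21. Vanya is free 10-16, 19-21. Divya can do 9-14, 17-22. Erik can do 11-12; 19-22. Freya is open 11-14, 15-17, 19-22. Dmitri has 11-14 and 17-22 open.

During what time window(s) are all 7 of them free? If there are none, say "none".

Sven ∩ Clara: 11:00-13:00, 19:00-21:00.
Sven ∩ Clara ∩ Vanya: 11:00-13:00, 19:00-21:00.
Sven ∩ Clara ∩ Vanya ∩ Divya: 11:00-13:00, 19:00-21:00.
Sven ∩ Clara ∩ Vanya ∩ Divya ∩ Erik: 11:00-12:00, 19:00-21:00.
Sven ∩ Clara ∩ Vanya ∩ Divya ∩ Erik ∩ Freya: 11:00-12:00, 19:00-21:00.
Sven ∩ Clara ∩ Vanya ∩ Divya ∩ Erik ∩ Freya ∩ Dmitri: 11:00-12:00, 19:00-21:00.
So the common availability across everyone is 11:00-12:00, 19:00-21:00.

11:00-12:00, 19:00-21:00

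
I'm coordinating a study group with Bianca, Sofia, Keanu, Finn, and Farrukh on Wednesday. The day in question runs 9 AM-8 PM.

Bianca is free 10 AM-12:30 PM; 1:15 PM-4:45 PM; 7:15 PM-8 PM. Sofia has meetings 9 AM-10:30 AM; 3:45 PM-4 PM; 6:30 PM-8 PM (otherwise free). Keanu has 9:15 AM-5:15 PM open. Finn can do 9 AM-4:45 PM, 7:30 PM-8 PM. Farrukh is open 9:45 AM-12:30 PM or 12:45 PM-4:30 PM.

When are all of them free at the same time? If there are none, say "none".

10:30-12:30, 13:15-15:45, 16:00-16:30

Bianca free: 10:00-12:30, 13:15-16:45, 19:15-20:00.
Sofia free: 10:30-15:45, 16:00-18:30 (invert busy blocks within the working day).
Keanu free: 09:15-17:15.
Finn free: 09:00-16:45, 19:30-20:00.
Farrukh free: 09:45-12:30, 12:45-16:30.
Bianca ∩ Sofia: 10:30-12:30, 13:15-15:45, 16:00-16:45.
Bianca ∩ Sofia ∩ Keanu: 10:30-12:30, 13:15-15:45, 16:00-16:45.
Bianca ∩ Sofia ∩ Keanu ∩ Finn: 10:30-12:30, 13:15-15:45, 16:00-16:45.
Bianca ∩ Sofia ∩ Keanu ∩ Finn ∩ Farrukh: 10:30-12:30, 13:15-15:45, 16:00-16:30.
So the common availability across everyone is 10:30-12:30, 13:15-15:45, 16:00-16:30.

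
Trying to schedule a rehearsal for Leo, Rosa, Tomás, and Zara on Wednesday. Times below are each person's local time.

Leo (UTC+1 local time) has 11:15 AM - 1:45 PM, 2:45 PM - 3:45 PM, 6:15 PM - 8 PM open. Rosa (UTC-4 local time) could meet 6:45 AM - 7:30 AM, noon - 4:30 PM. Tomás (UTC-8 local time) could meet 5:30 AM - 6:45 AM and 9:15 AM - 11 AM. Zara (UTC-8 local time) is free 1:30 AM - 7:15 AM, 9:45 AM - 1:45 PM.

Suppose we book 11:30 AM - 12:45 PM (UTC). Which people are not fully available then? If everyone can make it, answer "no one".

Rosa, Tomás

Leo in UTC: 10:15-12:45, 13:45-14:45, 17:15-19:00 (subtract 1h to convert from UTC+1).
Rosa in UTC: 10:45-11:30, 16:00-20:30 (add 4h to convert from UTC-4).
Tomás in UTC: 13:30-14:45, 17:15-19:00 (add 8h to convert from UTC-8).
Zara in UTC: 09:30-15:15, 17:45-21:45 (add 8h to convert from UTC-8).
Leo: free for 11:30-12:45. Rosa: not fully free for 11:30-12:45. Tomás: not fully free for 11:30-12:45. Zara: free for 11:30-12:45.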